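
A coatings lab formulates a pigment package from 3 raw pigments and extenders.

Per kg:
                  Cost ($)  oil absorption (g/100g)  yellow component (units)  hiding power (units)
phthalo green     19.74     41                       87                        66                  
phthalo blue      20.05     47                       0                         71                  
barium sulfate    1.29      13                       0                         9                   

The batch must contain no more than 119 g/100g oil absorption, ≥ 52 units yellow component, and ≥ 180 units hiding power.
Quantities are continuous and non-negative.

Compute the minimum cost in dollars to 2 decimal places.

This is a linear program. Let x1 = kg of phthalo green, x2 = kg of phthalo blue, x3 = kg of barium sulfate.
Minimize 19.74x1 + 20.05x2 + 1.29x3 with:
  41x1 + 47x2 + 13x3 ≤ 119   (oil absorption)
  87x1 ≥ 52   (yellow component)
  66x1 + 71x2 + 9x3 ≥ 180   (hiding power)
  x1, x2, x3 ≥ 0.
All 3 inputs are positive at the optimum. Binding constraints: oil absorption, yellow component, hiding power.
So phthalo green = 0.5977 kg, phthalo blue = 1.9534 kg, barium sulfate = 0.20632 kg.
Total cost: 19.74·0.5977 + 20.05·1.9534 + 1.29·0.20632 = 51.2304.

$51.23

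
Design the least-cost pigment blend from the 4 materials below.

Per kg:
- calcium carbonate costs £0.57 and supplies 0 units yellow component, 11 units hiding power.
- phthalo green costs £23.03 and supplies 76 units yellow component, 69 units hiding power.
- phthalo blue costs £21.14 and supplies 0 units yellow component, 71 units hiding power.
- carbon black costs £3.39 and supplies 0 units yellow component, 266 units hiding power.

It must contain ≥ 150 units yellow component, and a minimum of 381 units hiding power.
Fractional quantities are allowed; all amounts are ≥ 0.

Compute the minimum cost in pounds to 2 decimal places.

£48.57

This is a linear program. Let x1 = kg of calcium carbonate, x2 = kg of phthalo green, x3 = kg of phthalo blue, x4 = kg of carbon black.
Minimize 0.57x1 + 23.03x2 + 21.14x3 + 3.39x4 subject to:
  76x2 ≥ 150   (yellow component)
  11x1 + 69x2 + 71x3 + 266x4 ≥ 381   (hiding power)
  x1, x2, x3, x4 ≥ 0.
The optimal basis is {phthalo green, carbon black}; calcium carbonate, phthalo blue drop out. Binding constraints: yellow component and hiding power.
That vertex is x2 = 1.9737, x4 = 0.92036.
Cost = 23.03·1.9737 + 3.39·0.92036 = 48.5743.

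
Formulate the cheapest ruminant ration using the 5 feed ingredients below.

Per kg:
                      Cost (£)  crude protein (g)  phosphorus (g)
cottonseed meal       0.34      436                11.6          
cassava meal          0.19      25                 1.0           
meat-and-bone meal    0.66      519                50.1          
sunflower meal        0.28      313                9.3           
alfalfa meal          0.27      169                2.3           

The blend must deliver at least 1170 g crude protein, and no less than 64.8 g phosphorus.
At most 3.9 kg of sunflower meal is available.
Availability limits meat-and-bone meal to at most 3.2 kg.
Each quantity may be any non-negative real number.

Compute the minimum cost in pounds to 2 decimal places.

£1.15

This is a linear program. Let x1 = kg of cottonseed meal, x2 = kg of cassava meal, x3 = kg of meat-and-bone meal, x4 = kg of sunflower meal, x5 = kg of alfalfa meal.
Minimise 0.34x1 + 0.19x2 + 0.66x3 + 0.28x4 + 0.27x5 with:
  436x1 + 25x2 + 519x3 + 313x4 + 169x5 ≥ 1170   (crude protein)
  11.6x1 + 1x2 + 50.1x3 + 9.3x4 + 2.3x5 ≥ 64.8   (phosphorus)
  x4 ≤ 3.9
  x3 ≤ 3.2
  x1, x2, x3, x4, x5 ≥ 0.
The cheapest feasible vertex uses only cottonseed meal, meat-and-bone meal; cassava meal, sunflower meal, alfalfa meal are not used. Binding constraints: crude protein and phosphorus.
Optimal quantities: cottonseed meal = 1.579 kg, meat-and-bone meal = 0.9278 kg.
Hence cost = 0.34·1.579 + 0.66·0.9278 = £1.1492.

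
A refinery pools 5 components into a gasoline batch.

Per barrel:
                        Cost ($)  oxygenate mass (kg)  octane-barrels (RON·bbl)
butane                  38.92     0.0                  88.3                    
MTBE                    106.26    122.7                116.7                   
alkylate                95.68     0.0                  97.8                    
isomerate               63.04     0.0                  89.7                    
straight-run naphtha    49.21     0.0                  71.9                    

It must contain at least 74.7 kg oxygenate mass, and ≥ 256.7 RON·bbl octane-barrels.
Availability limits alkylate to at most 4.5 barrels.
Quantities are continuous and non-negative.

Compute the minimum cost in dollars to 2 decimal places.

Let x1 = barrels of butane, x2 = barrels of MTBE, x3 = barrels of alkylate, x4 = barrels of isomerate, x5 = barrels of straight-run naphtha.
Minimize 38.92x1 + 106.26x2 + 95.68x3 + 63.04x4 + 49.21x5 subject to:
  122.7x2 ≥ 74.7   (oxygenate mass)
  88.3x1 + 116.7x2 + 97.8x3 + 89.7x4 + 71.9x5 ≥ 256.7   (octane-barrels)
  x3 ≤ 4.5
  x1, x2, x3, x4, x5 ≥ 0.
The cheapest feasible vertex uses only butane, MTBE; alkylate, isomerate, straight-run naphtha are not used. Binding constraints: oxygenate mass and octane-barrels.
That vertex is x1 = 2.1025, x2 = 0.6088.
Cost = 38.92·2.1025 + 106.26·0.6088 = 146.5204.

$146.52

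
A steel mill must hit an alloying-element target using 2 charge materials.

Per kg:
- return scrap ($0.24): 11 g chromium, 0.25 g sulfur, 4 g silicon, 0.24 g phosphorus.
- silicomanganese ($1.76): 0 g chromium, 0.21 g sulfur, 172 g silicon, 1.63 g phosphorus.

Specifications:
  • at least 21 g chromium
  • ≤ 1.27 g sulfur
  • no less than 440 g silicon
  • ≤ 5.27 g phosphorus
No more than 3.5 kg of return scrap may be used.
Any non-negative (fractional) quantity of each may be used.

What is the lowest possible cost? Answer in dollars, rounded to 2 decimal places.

$4.88

This is a linear program. Let x1 = kg of return scrap, x2 = kg of silicomanganese.
Minimise 0.24x1 + 1.76x2 s.t.:
  11x1 ≥ 21   (chromium)
  0.25x1 + 0.21x2 ≤ 1.27   (sulfur)
  4x1 + 172x2 ≥ 440   (silicon)
  0.24x1 + 1.63x2 ≤ 5.27   (phosphorus)
  x1 ≤ 3.5
  x1, x2 ≥ 0.
Both inputs are positive at the optimum. The chromium and silicon requirements are met with equality.
Optimal quantities: return scrap = 1.909 kg, silicomanganese = 2.514 kg.
Objective = 0.24·1.909 + 1.76·2.514 = 4.8828.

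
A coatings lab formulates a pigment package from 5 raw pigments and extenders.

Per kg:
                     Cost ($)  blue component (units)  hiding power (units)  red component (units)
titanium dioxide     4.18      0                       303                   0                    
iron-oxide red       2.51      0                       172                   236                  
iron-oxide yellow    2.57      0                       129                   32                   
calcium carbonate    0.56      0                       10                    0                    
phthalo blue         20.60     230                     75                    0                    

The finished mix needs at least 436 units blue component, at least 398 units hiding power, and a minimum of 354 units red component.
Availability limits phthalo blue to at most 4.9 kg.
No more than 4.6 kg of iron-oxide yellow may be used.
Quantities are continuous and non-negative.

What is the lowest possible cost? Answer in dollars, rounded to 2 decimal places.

Let x1 = kg of titanium dioxide, x2 = kg of iron-oxide red, x3 = kg of iron-oxide yellow, x4 = kg of calcium carbonate, x5 = kg of phthalo blue.
Minimise 4.18x1 + 2.51x2 + 2.57x3 + 0.56x4 + 20.6x5 with:
  230x5 ≥ 436   (blue component)
  303x1 + 172x2 + 129x3 + 10x4 + 75x5 ≥ 398   (hiding power)
  236x2 + 32x3 ≥ 354   (red component)
  x5 ≤ 4.9
  x3 ≤ 4.6
  x1, x2, x3, x4, x5 ≥ 0.
The minimum-cost mix takes nothing from titanium dioxide, iron-oxide yellow, calcium carbonate — only iron-oxide red, phthalo blue. The blue component and red component requirements are met with equality.
Optimal quantities: iron-oxide red = 1.5 kg, phthalo blue = 1.896 kg.
Objective = 2.51·1.5 + 20.6·1.896 = 42.8226.

$42.82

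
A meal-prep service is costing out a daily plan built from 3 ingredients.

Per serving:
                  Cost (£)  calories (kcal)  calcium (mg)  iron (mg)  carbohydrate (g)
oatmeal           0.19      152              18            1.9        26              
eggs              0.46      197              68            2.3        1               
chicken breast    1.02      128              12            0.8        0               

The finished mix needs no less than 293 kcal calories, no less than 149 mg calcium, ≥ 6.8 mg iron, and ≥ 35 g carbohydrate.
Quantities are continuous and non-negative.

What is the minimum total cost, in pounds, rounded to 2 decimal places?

£1.10

Set it up as a linear program. Let x1 = servings of oatmeal, x2 = servings of eggs, x3 = servings of chicken breast.
Minimize 0.19x1 + 0.46x2 + 1.02x3 subject to:
  152x1 + 197x2 + 128x3 ≥ 293   (calories)
  18x1 + 68x2 + 12x3 ≥ 149   (calcium)
  1.9x1 + 2.3x2 + 0.8x3 ≥ 6.8   (iron)
  26x1 + 1x2 ≥ 35   (carbohydrate)
  x1, x2, x3 ≥ 0.
The minimum-cost mix takes nothing from chicken breast — only oatmeal, eggs. There the calcium and iron constraints are tight.
That vertex is x1 = 1.363, x2 = 1.83.
Cost = 0.19·1.363 + 0.46·1.83 = 1.1008.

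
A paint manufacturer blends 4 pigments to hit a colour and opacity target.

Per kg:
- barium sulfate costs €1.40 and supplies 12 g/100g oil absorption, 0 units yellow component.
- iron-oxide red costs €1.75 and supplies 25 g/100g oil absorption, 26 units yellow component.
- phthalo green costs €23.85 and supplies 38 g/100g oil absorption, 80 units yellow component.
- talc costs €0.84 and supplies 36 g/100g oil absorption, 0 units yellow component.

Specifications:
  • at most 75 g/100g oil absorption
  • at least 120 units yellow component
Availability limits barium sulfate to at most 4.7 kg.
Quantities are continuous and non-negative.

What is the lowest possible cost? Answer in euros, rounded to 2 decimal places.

€27.24

Let x1 = kg of barium sulfate, x2 = kg of iron-oxide red, x3 = kg of phthalo green, x4 = kg of talc.
Minimise 1.4x1 + 1.75x2 + 23.85x3 + 0.84x4 subject to:
  12x1 + 25x2 + 38x3 + 36x4 ≤ 75   (oil absorption)
  26x2 + 80x3 ≥ 120   (yellow component)
  x1 ≤ 4.7
  x1, x2, x3, x4 ≥ 0.
At the optimum only iron-oxide red, phthalo green are positive (barium sulfate, talc = 0). There the oil absorption and yellow component constraints are tight.
So iron-oxide red = 1.42292 kg, phthalo green = 1.03755 kg.
Hence cost = 1.75·1.42292 + 23.85·1.03755 = €27.2357.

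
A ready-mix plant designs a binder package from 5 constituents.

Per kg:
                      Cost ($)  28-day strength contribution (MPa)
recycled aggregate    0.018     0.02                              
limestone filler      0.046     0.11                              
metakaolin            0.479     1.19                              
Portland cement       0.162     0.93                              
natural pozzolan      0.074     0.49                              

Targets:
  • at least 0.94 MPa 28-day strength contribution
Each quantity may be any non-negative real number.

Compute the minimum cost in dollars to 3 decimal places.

Treat it as an LP. Let x1 = kg of recycled aggregate, x2 = kg of limestone filler, x3 = kg of metakaolin, x4 = kg of Portland cement, x5 = kg of natural pozzolan.
min 0.018x1 + 0.046x2 + 0.479x3 + 0.162x4 + 0.074x5 with:
  0.02x1 + 0.11x2 + 1.19x3 + 0.93x4 + 0.49x5 ≥ 0.94   (28-day strength contribution)
  x1, x2, x3, x4, x5 ≥ 0.
At the optimum only natural pozzolan is positive (recycled aggregate, limestone filler, metakaolin, Portland cement = 0). Binding constraint: 28-day strength contribution.
That vertex is x5 = 1.918.
Hence cost = 0.074·1.918 = $0.14193.

$0.142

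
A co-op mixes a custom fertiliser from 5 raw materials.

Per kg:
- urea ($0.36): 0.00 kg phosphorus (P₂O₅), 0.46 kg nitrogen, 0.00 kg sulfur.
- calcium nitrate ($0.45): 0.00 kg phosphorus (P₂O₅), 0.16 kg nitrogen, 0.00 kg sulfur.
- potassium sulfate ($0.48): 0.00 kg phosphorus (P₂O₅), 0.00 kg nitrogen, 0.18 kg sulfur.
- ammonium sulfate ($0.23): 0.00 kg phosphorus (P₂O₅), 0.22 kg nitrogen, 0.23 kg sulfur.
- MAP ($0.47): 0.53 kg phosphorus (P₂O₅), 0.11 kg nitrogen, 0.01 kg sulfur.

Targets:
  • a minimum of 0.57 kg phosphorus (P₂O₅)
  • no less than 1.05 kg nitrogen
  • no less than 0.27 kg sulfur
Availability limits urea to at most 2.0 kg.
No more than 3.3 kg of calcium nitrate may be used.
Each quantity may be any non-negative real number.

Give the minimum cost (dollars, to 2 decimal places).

$1.30

Set it up as a linear program. Let x1 = kg of urea, x2 = kg of calcium nitrate, x3 = kg of potassium sulfate, x4 = kg of ammonium sulfate, x5 = kg of MAP.
Minimize 0.36x1 + 0.45x2 + 0.48x3 + 0.23x4 + 0.47x5 with:
  0.53x5 ≥ 0.57   (phosphorus (P₂O₅))
  0.46x1 + 0.16x2 + 0.22x4 + 0.11x5 ≥ 1.05   (nitrogen)
  0.18x3 + 0.23x4 + 0.01x5 ≥ 0.27   (sulfur)
  x1 ≤ 2
  x2 ≤ 3.3
  x1, x2, x3, x4, x5 ≥ 0.
The cheapest feasible vertex uses only urea, ammonium sulfate, MAP; calcium nitrate, potassium sulfate are not used. The phosphorus (P₂O₅), nitrogen, sulfur requirements are met with equality.
Solving gives x1 = 1.486, x4 = 1.127, x5 = 1.075.
Objective = 0.36·1.486 + 0.23·1.127 + 0.47·1.075 = 1.2994.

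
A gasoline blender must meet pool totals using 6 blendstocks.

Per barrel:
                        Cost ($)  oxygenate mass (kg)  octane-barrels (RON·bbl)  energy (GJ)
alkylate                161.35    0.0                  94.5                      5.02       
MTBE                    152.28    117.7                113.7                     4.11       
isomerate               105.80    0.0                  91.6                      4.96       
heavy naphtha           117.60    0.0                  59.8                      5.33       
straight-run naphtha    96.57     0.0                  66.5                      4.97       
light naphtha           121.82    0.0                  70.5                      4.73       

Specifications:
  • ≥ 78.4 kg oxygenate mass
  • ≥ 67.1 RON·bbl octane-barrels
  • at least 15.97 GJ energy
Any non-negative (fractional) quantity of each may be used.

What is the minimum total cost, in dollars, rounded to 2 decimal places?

Treat it as an LP. Let x1 = barrels of alkylate, x2 = barrels of MTBE, x3 = barrels of isomerate, x4 = barrels of heavy naphtha, x5 = barrels of straight-run naphtha, x6 = barrels of light naphtha.
Minimise 161.35x1 + 152.28x2 + 105.8x3 + 117.6x4 + 96.57x5 + 121.82x6 subject to:
  117.7x2 ≥ 78.4   (oxygenate mass)
  94.5x1 + 113.7x2 + 91.6x3 + 59.8x4 + 66.5x5 + 70.5x6 ≥ 67.1   (octane-barrels)
  5.02x1 + 4.11x2 + 4.96x3 + 5.33x4 + 4.97x5 + 4.73x6 ≥ 15.97   (energy)
  x1, x2, x3, x4, x5, x6 ≥ 0.
The cheapest feasible vertex uses only MTBE, straight-run naphtha; alkylate, isomerate, heavy naphtha, light naphtha are not used. Binding constraints: oxygenate mass and energy.
That vertex is x2 = 0.6661, x5 = 2.66244.
Total cost: 152.28·0.6661 + 96.57·2.66244 = 358.5455.

$358.55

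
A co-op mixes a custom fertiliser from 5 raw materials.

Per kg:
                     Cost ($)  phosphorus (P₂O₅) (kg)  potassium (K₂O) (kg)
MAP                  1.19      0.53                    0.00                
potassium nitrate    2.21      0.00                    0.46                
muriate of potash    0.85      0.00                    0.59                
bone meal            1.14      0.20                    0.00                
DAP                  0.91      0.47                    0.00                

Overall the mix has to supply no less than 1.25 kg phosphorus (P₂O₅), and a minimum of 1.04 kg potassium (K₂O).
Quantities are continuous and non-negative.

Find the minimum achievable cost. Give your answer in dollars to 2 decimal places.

$3.92

Let x1 = kg of MAP, x2 = kg of potassium nitrate, x3 = kg of muriate of potash, x4 = kg of bone meal, x5 = kg of DAP.
Minimize 1.19x1 + 2.21x2 + 0.85x3 + 1.14x4 + 0.91x5 subject to:
  0.53x1 + 0.2x4 + 0.47x5 ≥ 1.25   (phosphorus (P₂O₅))
  0.46x2 + 0.59x3 ≥ 1.04   (potassium (K₂O))
  x1, x2, x3, x4, x5 ≥ 0.
The minimum-cost mix takes nothing from MAP, potassium nitrate, bone meal — only muriate of potash, DAP. There the phosphorus (P₂O₅) and potassium (K₂O) constraints are tight.
That vertex is x3 = 1.763, x5 = 2.66.
Hence cost = 0.85·1.763 + 0.91·2.66 = $3.9192.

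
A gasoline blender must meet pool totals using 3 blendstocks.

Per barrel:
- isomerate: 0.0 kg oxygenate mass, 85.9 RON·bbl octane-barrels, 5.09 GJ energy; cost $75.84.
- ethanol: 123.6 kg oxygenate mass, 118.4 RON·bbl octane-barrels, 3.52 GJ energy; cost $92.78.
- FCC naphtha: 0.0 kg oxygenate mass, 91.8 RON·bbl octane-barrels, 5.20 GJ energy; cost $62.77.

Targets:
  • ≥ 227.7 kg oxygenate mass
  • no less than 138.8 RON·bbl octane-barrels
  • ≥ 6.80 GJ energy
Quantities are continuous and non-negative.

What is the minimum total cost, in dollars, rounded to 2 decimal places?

$174.73

This is a linear program. Let x1 = barrels of isomerate, x2 = barrels of ethanol, x3 = barrels of FCC naphtha.
Minimize 75.84x1 + 92.78x2 + 62.77x3 with:
  123.6x2 ≥ 227.7   (oxygenate mass)
  85.9x1 + 118.4x2 + 91.8x3 ≥ 138.8   (octane-barrels)
  5.09x1 + 3.52x2 + 5.2x3 ≥ 6.8   (energy)
  x1, x2, x3 ≥ 0.
The cheapest feasible vertex uses only ethanol, FCC naphtha; isomerate is not used. There the oxygenate mass and energy constraints are tight.
So ethanol = 1.8422 barrels, FCC naphtha = 0.060642 barrels.
Total cost: 92.78·1.8422 + 62.77·0.060642 = 174.7258.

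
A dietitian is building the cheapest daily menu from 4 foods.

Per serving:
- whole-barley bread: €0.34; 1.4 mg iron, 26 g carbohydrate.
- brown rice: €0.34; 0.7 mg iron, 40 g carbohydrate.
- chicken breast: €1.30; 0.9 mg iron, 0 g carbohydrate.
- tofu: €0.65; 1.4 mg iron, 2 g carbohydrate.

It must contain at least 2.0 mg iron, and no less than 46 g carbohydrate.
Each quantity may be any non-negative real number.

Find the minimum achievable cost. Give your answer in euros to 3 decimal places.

€0.541

Set it up as a linear program. Let x1 = servings of whole-barley bread, x2 = servings of brown rice, x3 = servings of chicken breast, x4 = servings of tofu.
Minimise 0.34x1 + 0.34x2 + 1.3x3 + 0.65x4 subject to:
  1.4x1 + 0.7x2 + 0.9x3 + 1.4x4 ≥ 2   (iron)
  26x1 + 40x2 + 2x4 ≥ 46   (carbohydrate)
  x1, x2, x3, x4 ≥ 0.
The optimal basis is {whole-barley bread, brown rice}; chicken breast, tofu drop out. Binding constraints: iron and carbohydrate.
Solving gives x1 = 1.2646, x2 = 0.32804.
Cost = 0.34·1.2646 + 0.34·0.32804 = 0.541498.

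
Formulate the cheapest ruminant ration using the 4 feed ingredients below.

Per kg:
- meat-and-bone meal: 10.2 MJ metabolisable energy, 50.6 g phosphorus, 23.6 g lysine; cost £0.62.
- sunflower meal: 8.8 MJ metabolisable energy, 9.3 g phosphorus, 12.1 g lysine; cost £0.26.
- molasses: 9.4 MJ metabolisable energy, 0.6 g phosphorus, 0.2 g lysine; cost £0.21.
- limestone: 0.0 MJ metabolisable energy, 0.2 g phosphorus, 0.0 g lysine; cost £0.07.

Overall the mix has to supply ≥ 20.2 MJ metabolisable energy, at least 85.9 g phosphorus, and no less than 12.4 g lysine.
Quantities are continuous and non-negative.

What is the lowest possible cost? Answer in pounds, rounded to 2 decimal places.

Treat it as an LP. Let x1 = kg of meat-and-bone meal, x2 = kg of sunflower meal, x3 = kg of molasses, x4 = kg of limestone.
Minimize 0.62x1 + 0.26x2 + 0.21x3 + 0.07x4 s.t.:
  10.2x1 + 8.8x2 + 9.4x3 ≥ 20.2   (metabolisable energy)
  50.6x1 + 9.3x2 + 0.6x3 + 0.2x4 ≥ 85.9   (phosphorus)
  23.6x1 + 12.1x2 + 0.2x3 ≥ 12.4   (lysine)
  x1, x2, x3, x4 ≥ 0.
The optimal basis is {meat-and-bone meal, sunflower meal}; molasses, limestone drop out. There the metabolisable energy and phosphorus constraints are tight.
Solving gives x1 = 1.621, x2 = 0.4165.
Total cost: 0.62·1.621 + 0.26·0.4165 = 1.1133.

£1.11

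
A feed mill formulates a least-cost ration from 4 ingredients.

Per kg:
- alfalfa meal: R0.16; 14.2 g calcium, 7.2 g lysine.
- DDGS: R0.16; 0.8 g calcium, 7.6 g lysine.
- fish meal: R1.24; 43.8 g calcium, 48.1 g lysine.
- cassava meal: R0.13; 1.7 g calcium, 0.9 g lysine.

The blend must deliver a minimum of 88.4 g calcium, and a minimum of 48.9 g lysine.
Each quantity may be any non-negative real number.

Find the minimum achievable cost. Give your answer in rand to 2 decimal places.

This is a linear program. Let x1 = kg of alfalfa meal, x2 = kg of DDGS, x3 = kg of fish meal, x4 = kg of cassava meal.
Minimize 0.16x1 + 0.16x2 + 1.24x3 + 0.13x4 with:
  14.2x1 + 0.8x2 + 43.8x3 + 1.7x4 ≥ 88.4   (calcium)
  7.2x1 + 7.6x2 + 48.1x3 + 0.9x4 ≥ 48.9   (lysine)
  x1, x2, x3, x4 ≥ 0.
The optimal basis is {alfalfa meal, DDGS}; fish meal, cassava meal drop out. Binding constraints: calcium and lysine.
That vertex is x1 = 6.193, x2 = 0.5668.
Cost = 0.16·6.193 + 0.16·0.5668 = 1.0816.

R1.08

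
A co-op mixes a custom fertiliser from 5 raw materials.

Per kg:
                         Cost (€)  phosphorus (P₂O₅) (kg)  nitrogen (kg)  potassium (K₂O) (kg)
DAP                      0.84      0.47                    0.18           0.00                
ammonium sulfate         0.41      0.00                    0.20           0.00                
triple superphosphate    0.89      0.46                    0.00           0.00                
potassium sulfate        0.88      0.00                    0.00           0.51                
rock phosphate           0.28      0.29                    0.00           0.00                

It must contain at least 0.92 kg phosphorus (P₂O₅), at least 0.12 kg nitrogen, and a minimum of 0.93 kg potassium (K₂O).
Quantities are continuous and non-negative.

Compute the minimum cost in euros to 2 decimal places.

Let x1 = kg of DAP, x2 = kg of ammonium sulfate, x3 = kg of triple superphosphate, x4 = kg of potassium sulfate, x5 = kg of rock phosphate.
min 0.84x1 + 0.41x2 + 0.89x3 + 0.88x4 + 0.28x5 subject to:
  0.47x1 + 0.46x3 + 0.29x5 ≥ 0.92   (phosphorus (P₂O₅))
  0.18x1 + 0.2x2 ≥ 0.12   (nitrogen)
  0.51x4 ≥ 0.93   (potassium (K₂O))
  x1, x2, x3, x4, x5 ≥ 0.
The minimum-cost mix takes nothing from DAP, triple superphosphate — only ammonium sulfate, potassium sulfate, rock phosphate. There the phosphorus (P₂O₅), nitrogen, potassium (K₂O) constraints are tight.
So ammonium sulfate = 0.6 kg, potassium sulfate = 1.824 kg, rock phosphate = 3.172 kg.
Cost = 0.41·0.6 + 0.88·1.824 + 0.28·3.172 = 2.7393.

€2.74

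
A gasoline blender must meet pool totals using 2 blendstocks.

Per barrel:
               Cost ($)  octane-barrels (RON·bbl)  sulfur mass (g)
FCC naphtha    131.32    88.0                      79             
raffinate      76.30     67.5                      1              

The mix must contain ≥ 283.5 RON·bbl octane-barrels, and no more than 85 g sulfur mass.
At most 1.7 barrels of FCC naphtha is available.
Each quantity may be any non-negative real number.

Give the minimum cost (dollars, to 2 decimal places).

$320.46

Treat it as an LP. Let x1 = barrels of FCC naphtha, x2 = barrels of raffinate.
Minimize 131.32x1 + 76.3x2 subject to:
  88x1 + 67.5x2 ≥ 283.5   (octane-barrels)
  79x1 + 1x2 ≤ 85   (sulfur mass)
  x1 ≤ 1.7
  x1, x2 ≥ 0.
The optimal basis is {raffinate}; FCC naphtha drops out. There the octane-barrels constraint is tight.
That vertex is x2 = 4.2.
Cost = 76.3·4.2 = 320.4600.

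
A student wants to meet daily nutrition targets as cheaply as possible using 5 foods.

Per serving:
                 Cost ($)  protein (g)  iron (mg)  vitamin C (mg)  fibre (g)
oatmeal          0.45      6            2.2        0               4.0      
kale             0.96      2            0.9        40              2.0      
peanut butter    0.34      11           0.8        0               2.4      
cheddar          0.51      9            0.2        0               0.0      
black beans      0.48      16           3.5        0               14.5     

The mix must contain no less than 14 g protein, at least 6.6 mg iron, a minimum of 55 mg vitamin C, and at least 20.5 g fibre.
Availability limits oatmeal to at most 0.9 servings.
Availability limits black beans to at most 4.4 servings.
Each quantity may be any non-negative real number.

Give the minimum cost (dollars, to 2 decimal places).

This is a linear program. Let x1 = servings of oatmeal, x2 = servings of kale, x3 = servings of peanut butter, x4 = servings of cheddar, x5 = servings of black beans.
Minimise 0.45x1 + 0.96x2 + 0.34x3 + 0.51x4 + 0.48x5 s.t.:
  6x1 + 2x2 + 11x3 + 9x4 + 16x5 ≥ 14   (protein)
  2.2x1 + 0.9x2 + 0.8x3 + 0.2x4 + 3.5x5 ≥ 6.6   (iron)
  40x2 ≥ 55   (vitamin C)
  4x1 + 2x2 + 2.4x3 + 14.5x5 ≥ 20.5   (fibre)
  x1 ≤ 0.9
  x5 ≤ 4.4
  x1, x2, x3, x4, x5 ≥ 0.
The optimal basis is {kale, black beans}; oatmeal, peanut butter, cheddar drop out. Binding constraints: iron and vitamin C.
So kale = 1.375 servings, black beans = 1.532 servings.
Objective = 0.96·1.375 + 0.48·1.532 = 2.0554.

$2.06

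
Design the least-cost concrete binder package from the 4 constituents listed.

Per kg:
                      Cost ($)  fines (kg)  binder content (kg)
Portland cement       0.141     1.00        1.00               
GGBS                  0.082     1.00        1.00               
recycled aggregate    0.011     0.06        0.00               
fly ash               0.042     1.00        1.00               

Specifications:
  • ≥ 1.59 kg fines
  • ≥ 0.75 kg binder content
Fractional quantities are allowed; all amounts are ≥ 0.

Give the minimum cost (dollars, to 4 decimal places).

Set it up as a linear program. Let x1 = kg of Portland cement, x2 = kg of GGBS, x3 = kg of recycled aggregate, x4 = kg of fly ash.
Minimize 0.141x1 + 0.082x2 + 0.011x3 + 0.042x4 subject to:
  1x1 + 1x2 + 0.06x3 + 1x4 ≥ 1.59   (fines)
  1x1 + 1x2 + 1x4 ≥ 0.75   (binder content)
  x1, x2, x3, x4 ≥ 0.
The cheapest feasible vertex uses only fly ash; Portland cement, GGBS, recycled aggregate are not used. The fines requirement is met with equality.
Solving gives x4 = 1.59.
Cost = 0.042·1.59 = 0.066780.

$0.0668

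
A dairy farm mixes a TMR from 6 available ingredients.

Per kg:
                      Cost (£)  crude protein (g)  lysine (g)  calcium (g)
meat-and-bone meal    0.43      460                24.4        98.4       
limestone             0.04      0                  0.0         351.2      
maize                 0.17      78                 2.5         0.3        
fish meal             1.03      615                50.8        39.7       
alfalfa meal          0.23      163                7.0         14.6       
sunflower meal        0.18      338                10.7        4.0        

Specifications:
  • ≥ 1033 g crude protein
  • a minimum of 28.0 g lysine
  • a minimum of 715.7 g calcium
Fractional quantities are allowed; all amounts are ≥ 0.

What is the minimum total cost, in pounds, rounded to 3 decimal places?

Set it up as a linear program. Let x1 = kg of meat-and-bone meal, x2 = kg of limestone, x3 = kg of maize, x4 = kg of fish meal, x5 = kg of alfalfa meal, x6 = kg of sunflower meal.
Minimize 0.43x1 + 0.04x2 + 0.17x3 + 1.03x4 + 0.23x5 + 0.18x6 s.t.:
  460x1 + 78x3 + 615x4 + 163x5 + 338x6 ≥ 1033   (crude protein)
  24.4x1 + 2.5x3 + 50.8x4 + 7x5 + 10.7x6 ≥ 28   (lysine)
  98.4x1 + 351.2x2 + 0.3x3 + 39.7x4 + 14.6x5 + 4x6 ≥ 715.7   (calcium)
  x1, x2, x3, x4, x5, x6 ≥ 0.
The minimum-cost mix takes nothing from meat-and-bone meal, maize, fish meal, alfalfa meal — only limestone, sunflower meal. There the crude protein and calcium constraints are tight.
Optimal quantities: limestone = 2.003 kg, sunflower meal = 3.056 kg.
Total cost: 0.04·2.003 + 0.18·3.056 = 0.63020.

£0.630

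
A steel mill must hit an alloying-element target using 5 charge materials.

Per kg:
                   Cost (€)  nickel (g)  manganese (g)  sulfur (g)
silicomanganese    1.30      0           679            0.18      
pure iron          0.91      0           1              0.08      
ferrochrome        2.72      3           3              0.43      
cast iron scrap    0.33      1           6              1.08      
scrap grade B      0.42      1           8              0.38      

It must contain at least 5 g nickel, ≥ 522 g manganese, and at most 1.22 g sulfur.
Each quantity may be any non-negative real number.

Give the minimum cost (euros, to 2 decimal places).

€4.74

Let x1 = kg of silicomanganese, x2 = kg of pure iron, x3 = kg of ferrochrome, x4 = kg of cast iron scrap, x5 = kg of scrap grade B.
Minimise 1.3x1 + 0.91x2 + 2.72x3 + 0.33x4 + 0.42x5 s.t.:
  3x3 + 1x4 + 1x5 ≥ 5   (nickel)
  679x1 + 1x2 + 3x3 + 6x4 + 8x5 ≥ 522   (manganese)
  0.18x1 + 0.08x2 + 0.43x3 + 1.08x4 + 0.38x5 ≤ 1.22   (sulfur)
  x1, x2, x3, x4, x5 ≥ 0.
At the optimum only silicomanganese, ferrochrome, scrap grade B are positive (pure iron, cast iron scrap = 0). There the nickel, manganese, sulfur constraints are tight.
That vertex is x1 = 0.7453, x3 = 1.147, x5 = 1.56.
Cost = 1.3·0.7453 + 2.72·1.147 + 0.42·1.56 = 4.7439.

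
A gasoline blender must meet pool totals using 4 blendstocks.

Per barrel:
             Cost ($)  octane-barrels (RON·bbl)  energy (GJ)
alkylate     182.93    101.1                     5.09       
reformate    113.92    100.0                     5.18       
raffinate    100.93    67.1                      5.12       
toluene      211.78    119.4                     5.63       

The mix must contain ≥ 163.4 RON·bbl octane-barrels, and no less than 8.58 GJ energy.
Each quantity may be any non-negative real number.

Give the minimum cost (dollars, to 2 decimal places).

$187.87

Set it up as a linear program. Let x1 = barrels of alkylate, x2 = barrels of reformate, x3 = barrels of raffinate, x4 = barrels of toluene.
Minimize 182.93x1 + 113.92x2 + 100.93x3 + 211.78x4 with:
  101.1x1 + 100x2 + 67.1x3 + 119.4x4 ≥ 163.4   (octane-barrels)
  5.09x1 + 5.18x2 + 5.12x3 + 5.63x4 ≥ 8.58   (energy)
  x1, x2, x3, x4 ≥ 0.
At the optimum only reformate, raffinate are positive (alkylate, toluene = 0). The octane-barrels and energy requirements are met with equality.
So reformate = 1.5867 barrels, raffinate = 0.070477 barrels.
Total cost: 113.92·1.5867 + 100.93·0.070477 = 187.8701.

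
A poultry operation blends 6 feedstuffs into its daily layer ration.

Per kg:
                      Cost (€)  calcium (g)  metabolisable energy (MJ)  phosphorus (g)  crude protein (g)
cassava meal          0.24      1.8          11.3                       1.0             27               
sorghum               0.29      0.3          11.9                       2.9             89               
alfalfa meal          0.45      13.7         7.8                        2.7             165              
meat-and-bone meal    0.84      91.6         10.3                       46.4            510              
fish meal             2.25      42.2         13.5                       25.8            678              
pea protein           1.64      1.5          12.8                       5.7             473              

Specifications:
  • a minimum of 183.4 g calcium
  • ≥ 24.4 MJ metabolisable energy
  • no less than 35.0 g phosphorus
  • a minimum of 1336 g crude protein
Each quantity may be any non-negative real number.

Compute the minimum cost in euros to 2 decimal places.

Set it up as a linear program. Let x1 = kg of cassava meal, x2 = kg of sorghum, x3 = kg of alfalfa meal, x4 = kg of meat-and-bone meal, x5 = kg of fish meal, x6 = kg of pea protein.
min 0.24x1 + 0.29x2 + 0.45x3 + 0.84x4 + 2.25x5 + 1.64x6 s.t.:
  1.8x1 + 0.3x2 + 13.7x3 + 91.6x4 + 42.2x5 + 1.5x6 ≥ 183.4   (calcium)
  11.3x1 + 11.9x2 + 7.8x3 + 10.3x4 + 13.5x5 + 12.8x6 ≥ 24.4   (metabolisable energy)
  1x1 + 2.9x2 + 2.7x3 + 46.4x4 + 25.8x5 + 5.7x6 ≥ 35   (phosphorus)
  27x1 + 89x2 + 165x3 + 510x4 + 678x5 + 473x6 ≥ 1336   (crude protein)
  x1, x2, x3, x4, x5, x6 ≥ 0.
At the optimum only meat-and-bone meal is positive (cassava meal, sorghum, alfalfa meal, fish meal, pea protein = 0). There the crude protein constraint is tight.
So meat-and-bone meal = 2.62 kg.
Cost = 0.84·2.62 = 2.2008.

€2.20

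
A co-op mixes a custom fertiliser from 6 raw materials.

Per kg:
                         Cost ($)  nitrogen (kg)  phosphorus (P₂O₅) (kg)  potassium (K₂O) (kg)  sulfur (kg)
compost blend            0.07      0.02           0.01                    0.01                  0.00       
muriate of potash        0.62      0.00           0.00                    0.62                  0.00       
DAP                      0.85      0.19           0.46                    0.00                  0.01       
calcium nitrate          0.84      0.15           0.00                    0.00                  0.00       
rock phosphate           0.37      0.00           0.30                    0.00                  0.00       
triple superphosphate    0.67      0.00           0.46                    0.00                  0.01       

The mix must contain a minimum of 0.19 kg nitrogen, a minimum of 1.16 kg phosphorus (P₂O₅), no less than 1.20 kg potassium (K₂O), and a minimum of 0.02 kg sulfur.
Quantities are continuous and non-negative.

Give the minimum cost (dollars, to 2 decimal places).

Let x1 = kg of compost blend, x2 = kg of muriate of potash, x3 = kg of DAP, x4 = kg of calcium nitrate, x5 = kg of rock phosphate, x6 = kg of triple superphosphate.
Minimize 0.07x1 + 0.62x2 + 0.85x3 + 0.84x4 + 0.37x5 + 0.67x6 s.t.:
  0.02x1 + 0.19x3 + 0.15x4 ≥ 0.19   (nitrogen)
  0.01x1 + 0.46x3 + 0.3x5 + 0.46x6 ≥ 1.16   (phosphorus (P₂O₅))
  0.01x1 + 0.62x2 ≥ 1.2   (potassium (K₂O))
  0.01x3 + 0.01x6 ≥ 0.02   (sulfur)
  x1, x2, x3, x4, x5, x6 ≥ 0.
The minimum-cost mix takes nothing from compost blend, calcium nitrate — only muriate of potash, DAP, rock phosphate, triple superphosphate. There the nitrogen, phosphorus (P₂O₅), potassium (K₂O), sulfur constraints are tight.
Optimal quantities: muriate of potash = 1.935 kg, DAP = 1 kg, rock phosphate = 0.8 kg, triple superphosphate = 1 kg.
Total cost: 0.62·1.935 + 0.85·1 + 0.37·0.8 + 0.67·1 = 3.0157.

$3.02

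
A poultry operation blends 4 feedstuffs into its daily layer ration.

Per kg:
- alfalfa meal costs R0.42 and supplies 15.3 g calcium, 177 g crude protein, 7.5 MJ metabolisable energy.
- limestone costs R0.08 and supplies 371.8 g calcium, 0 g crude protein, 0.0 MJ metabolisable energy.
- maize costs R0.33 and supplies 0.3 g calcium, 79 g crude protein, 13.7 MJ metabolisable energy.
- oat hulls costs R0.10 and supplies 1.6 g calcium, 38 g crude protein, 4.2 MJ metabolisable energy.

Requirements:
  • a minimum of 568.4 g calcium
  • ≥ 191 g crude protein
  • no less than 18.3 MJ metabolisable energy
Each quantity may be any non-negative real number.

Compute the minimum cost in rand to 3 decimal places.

R0.612

Let x1 = kg of alfalfa meal, x2 = kg of limestone, x3 = kg of maize, x4 = kg of oat hulls.
Minimize 0.42x1 + 0.08x2 + 0.33x3 + 0.1x4 subject to:
  15.3x1 + 371.8x2 + 0.3x3 + 1.6x4 ≥ 568.4   (calcium)
  177x1 + 79x3 + 38x4 ≥ 191   (crude protein)
  7.5x1 + 13.7x3 + 4.2x4 ≥ 18.3   (metabolisable energy)
  x1, x2, x3, x4 ≥ 0.
At the optimum only alfalfa meal, limestone, oat hulls are positive (maize = 0). The calcium, crude protein, metabolisable energy requirements are met with equality.
That vertex is x1 = 0.233, x2 = 1.502, x4 = 3.941.
Cost = 0.42·0.233 + 0.08·1.502 + 0.1·3.941 = 0.61212.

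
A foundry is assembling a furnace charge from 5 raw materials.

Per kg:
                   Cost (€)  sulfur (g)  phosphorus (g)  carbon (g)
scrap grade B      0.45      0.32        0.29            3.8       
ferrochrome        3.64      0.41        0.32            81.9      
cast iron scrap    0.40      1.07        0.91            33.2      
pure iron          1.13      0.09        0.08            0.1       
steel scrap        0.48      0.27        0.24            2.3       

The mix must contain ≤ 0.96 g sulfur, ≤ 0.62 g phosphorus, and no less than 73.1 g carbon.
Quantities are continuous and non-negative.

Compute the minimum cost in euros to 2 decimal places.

€2.79

This is a linear program. Let x1 = kg of scrap grade B, x2 = kg of ferrochrome, x3 = kg of cast iron scrap, x4 = kg of pure iron, x5 = kg of steel scrap.
min 0.45x1 + 3.64x2 + 0.4x3 + 1.13x4 + 0.48x5 subject to:
  0.32x1 + 0.41x2 + 1.07x3 + 0.09x4 + 0.27x5 ≤ 0.96   (sulfur)
  0.29x1 + 0.32x2 + 0.91x3 + 0.08x4 + 0.24x5 ≤ 0.62   (phosphorus)
  3.8x1 + 81.9x2 + 33.2x3 + 0.1x4 + 2.3x5 ≥ 73.1   (carbon)
  x1, x2, x3, x4, x5 ≥ 0.
The optimal basis is {ferrochrome, cast iron scrap}; scrap grade B, pure iron, steel scrap drop out. There the phosphorus and carbon constraints are tight.
That vertex is x2 = 0.7188, x3 = 0.4285.
Total cost: 3.64·0.7188 + 0.4·0.4285 = 2.7878.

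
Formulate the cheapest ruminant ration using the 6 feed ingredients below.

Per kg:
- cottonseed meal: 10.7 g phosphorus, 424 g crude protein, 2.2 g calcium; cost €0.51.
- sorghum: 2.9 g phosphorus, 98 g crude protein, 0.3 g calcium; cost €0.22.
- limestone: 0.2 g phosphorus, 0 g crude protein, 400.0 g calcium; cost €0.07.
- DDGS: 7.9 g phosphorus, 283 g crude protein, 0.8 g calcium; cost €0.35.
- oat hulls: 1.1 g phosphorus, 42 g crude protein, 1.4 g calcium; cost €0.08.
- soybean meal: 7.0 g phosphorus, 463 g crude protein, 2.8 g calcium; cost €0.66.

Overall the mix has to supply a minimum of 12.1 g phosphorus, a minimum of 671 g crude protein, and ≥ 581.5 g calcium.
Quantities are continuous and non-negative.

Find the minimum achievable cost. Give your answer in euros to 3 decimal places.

This is a linear program. Let x1 = kg of cottonseed meal, x2 = kg of sorghum, x3 = kg of limestone, x4 = kg of DDGS, x5 = kg of oat hulls, x6 = kg of soybean meal.
Minimise 0.51x1 + 0.22x2 + 0.07x3 + 0.35x4 + 0.08x5 + 0.66x6 subject to:
  10.7x1 + 2.9x2 + 0.2x3 + 7.9x4 + 1.1x5 + 7x6 ≥ 12.1   (phosphorus)
  424x1 + 98x2 + 283x4 + 42x5 + 463x6 ≥ 671   (crude protein)
  2.2x1 + 0.3x2 + 400x3 + 0.8x4 + 1.4x5 + 2.8x6 ≥ 581.5   (calcium)
  x1, x2, x3, x4, x5, x6 ≥ 0.
The cheapest feasible vertex uses only cottonseed meal, limestone; sorghum, DDGS, oat hulls, soybean meal are not used. There the crude protein and calcium constraints are tight.
Optimal quantities: cottonseed meal = 1.583 kg, limestone = 1.445 kg.
Total cost: 0.51·1.583 + 0.07·1.445 = 0.90848.

€0.908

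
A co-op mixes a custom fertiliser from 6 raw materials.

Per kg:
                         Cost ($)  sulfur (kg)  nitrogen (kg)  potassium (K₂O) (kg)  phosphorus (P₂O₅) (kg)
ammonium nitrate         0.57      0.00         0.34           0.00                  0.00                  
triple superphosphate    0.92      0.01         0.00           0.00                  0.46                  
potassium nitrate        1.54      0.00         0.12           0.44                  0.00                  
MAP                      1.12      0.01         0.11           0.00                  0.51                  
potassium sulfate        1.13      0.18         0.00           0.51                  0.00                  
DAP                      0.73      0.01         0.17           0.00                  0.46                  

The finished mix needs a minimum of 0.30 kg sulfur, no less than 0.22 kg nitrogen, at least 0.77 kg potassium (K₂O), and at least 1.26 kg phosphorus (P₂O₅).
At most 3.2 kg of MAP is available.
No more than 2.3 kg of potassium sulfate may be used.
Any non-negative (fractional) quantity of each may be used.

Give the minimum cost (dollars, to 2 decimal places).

$3.71

Let x1 = kg of ammonium nitrate, x2 = kg of triple superphosphate, x3 = kg of potassium nitrate, x4 = kg of MAP, x5 = kg of potassium sulfate, x6 = kg of DAP.
Minimize 0.57x1 + 0.92x2 + 1.54x3 + 1.12x4 + 1.13x5 + 0.73x6 with:
  0.01x2 + 0.01x4 + 0.18x5 + 0.01x6 ≥ 0.3   (sulfur)
  0.34x1 + 0.12x3 + 0.11x4 + 0.17x6 ≥ 0.22   (nitrogen)
  0.44x3 + 0.51x5 ≥ 0.77   (potassium (K₂O))
  0.46x2 + 0.51x4 + 0.46x6 ≥ 1.26   (phosphorus (P₂O₅))
  x4 ≤ 3.2
  x5 ≤ 2.3
  x1, x2, x3, x4, x5, x6 ≥ 0.
At the optimum only potassium sulfate, DAP are positive (ammonium nitrate, triple superphosphate, potassium nitrate, MAP = 0). The sulfur and phosphorus (P₂O₅) requirements are met with equality.
Solving gives x5 = 1.514, x6 = 2.739.
Hence cost = 1.13·1.514 + 0.73·2.739 = $3.7103.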